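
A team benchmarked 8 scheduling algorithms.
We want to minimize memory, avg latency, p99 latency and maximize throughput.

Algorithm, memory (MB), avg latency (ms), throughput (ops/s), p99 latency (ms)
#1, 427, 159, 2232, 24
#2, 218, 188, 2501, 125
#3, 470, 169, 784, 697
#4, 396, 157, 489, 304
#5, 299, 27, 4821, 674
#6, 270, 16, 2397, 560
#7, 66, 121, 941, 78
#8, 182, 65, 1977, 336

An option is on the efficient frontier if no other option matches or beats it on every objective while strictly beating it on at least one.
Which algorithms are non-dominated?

#1, #2, #5, #6, #7, #8

#1: not dominated (best p99 latency).
#2: not dominated.
#3: dominated by #1 (memory 427≤470, avg latency 159≤169, throughput 2232≥784, p99 latency 24≤697).
#4: dominated by #7 (memory 66≤396, avg latency 121≤157, throughput 941≥489, p99 latency 78≤304).
#5: not dominated (best throughput).
#6: not dominated (best avg latency).
#7: not dominated (best memory).
#8: not dominated.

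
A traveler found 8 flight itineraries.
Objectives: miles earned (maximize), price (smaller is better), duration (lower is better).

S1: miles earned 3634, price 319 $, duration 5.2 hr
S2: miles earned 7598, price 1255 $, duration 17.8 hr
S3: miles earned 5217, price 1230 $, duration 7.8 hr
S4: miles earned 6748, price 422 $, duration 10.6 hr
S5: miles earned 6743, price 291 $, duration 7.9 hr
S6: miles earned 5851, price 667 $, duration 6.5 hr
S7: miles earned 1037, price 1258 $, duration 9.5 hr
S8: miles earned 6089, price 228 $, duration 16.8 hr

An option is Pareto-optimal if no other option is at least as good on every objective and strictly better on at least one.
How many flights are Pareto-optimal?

S1: not dominated (best duration).
S2: not dominated (best miles earned).
S3: dominated by S6 (miles earned 5851≥5217, price 667≤1230, duration 6.5≤7.8).
S4: not dominated.
S5: not dominated.
S6: not dominated.
S7: dominated by S1 (miles earned 3634≥1037, price 319≤1258, duration 5.2≤9.5).
S8: not dominated (best price).
Pareto-optimal: S1, S2, S4, S5, S6, S8 → 6.

6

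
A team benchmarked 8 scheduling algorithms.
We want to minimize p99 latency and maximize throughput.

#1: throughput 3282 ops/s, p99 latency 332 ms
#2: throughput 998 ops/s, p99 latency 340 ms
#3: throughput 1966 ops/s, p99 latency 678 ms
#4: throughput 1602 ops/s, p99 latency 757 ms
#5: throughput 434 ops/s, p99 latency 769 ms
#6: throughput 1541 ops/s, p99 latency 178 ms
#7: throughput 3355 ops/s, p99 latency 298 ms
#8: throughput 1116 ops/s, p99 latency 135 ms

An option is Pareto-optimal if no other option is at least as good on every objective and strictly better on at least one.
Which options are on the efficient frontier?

#1: dominated by #7 (throughput 3355≥3282, p99 latency 298≤332).
#2: dominated by #1 (throughput 3282≥998, p99 latency 332≤340).
#3: dominated by #1 (throughput 3282≥1966, p99 latency 332≤678).
#4: dominated by #1 (throughput 3282≥1602, p99 latency 332≤757).
#5: dominated by #1 (throughput 3282≥434, p99 latency 332≤769).
#6: not dominated.
#7: not dominated (best throughput).
#8: not dominated (best p99 latency).

#6, #7, #8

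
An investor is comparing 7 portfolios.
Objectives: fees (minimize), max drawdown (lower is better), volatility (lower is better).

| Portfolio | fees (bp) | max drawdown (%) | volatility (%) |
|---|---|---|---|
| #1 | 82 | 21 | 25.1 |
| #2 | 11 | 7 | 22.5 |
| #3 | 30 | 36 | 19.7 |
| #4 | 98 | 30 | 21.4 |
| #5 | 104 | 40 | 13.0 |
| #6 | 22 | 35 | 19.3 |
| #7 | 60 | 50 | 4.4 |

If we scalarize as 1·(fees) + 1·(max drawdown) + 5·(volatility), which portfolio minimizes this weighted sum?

#2

#1: 1·82 + 1·21 + 5·25.1 = 228.5
#2: 1·11 + 1·7 + 5·22.5 = 130.5
#3: 1·30 + 1·36 + 5·19.7 = 164.5
#4: 1·98 + 1·30 + 5·21.4 = 235.0
#5: 1·104 + 1·40 + 5·13.0 = 209.0
#6: 1·22 + 1·35 + 5·19.3 = 153.5
#7: 1·60 + 1·50 + 5·4.4 = 132.0
Lowest: #2 at 130.5.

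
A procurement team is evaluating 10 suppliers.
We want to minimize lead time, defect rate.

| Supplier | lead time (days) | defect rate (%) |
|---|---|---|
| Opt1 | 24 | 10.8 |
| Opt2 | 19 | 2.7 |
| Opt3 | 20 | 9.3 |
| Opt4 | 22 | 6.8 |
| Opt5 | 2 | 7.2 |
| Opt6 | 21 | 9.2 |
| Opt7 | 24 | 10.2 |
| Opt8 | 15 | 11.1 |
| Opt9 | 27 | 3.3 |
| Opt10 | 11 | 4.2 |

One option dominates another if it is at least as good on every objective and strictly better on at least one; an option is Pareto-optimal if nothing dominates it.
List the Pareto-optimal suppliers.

Opt1: dominated by Opt2 (lead time 19≤24, defect rate 2.7≤10.8).
Opt2: not dominated (best defect rate).
Opt3: dominated by Opt2 (lead time 19≤20, defect rate 2.7≤9.3).
Opt4: dominated by Opt2 (lead time 19≤22, defect rate 2.7≤6.8).
Opt5: not dominated (best lead time).
Opt6: dominated by Opt2 (lead time 19≤21, defect rate 2.7≤9.2).
Opt7: dominated by Opt2 (lead time 19≤24, defect rate 2.7≤10.2).
Opt8: dominated by Opt5 (lead time 2≤15, defect rate 7.2≤11.1).
Opt9: dominated by Opt2 (lead time 19≤27, defect rate 2.7≤3.3).
Opt10: not dominated.

Opt2, Opt5, Opt10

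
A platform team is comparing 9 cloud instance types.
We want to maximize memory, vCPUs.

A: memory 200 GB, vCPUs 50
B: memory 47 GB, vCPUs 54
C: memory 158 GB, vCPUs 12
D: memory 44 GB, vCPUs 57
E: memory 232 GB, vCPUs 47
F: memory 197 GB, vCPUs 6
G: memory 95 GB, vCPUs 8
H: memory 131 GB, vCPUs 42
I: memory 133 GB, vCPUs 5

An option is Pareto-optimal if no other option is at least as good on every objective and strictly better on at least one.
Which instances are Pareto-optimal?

A, B, D, E

A: not dominated.
B: not dominated.
C: dominated by A (memory 200≥158, vCPUs 50≥12).
D: not dominated (best vCPUs).
E: not dominated (best memory).
F: dominated by A (memory 200≥197, vCPUs 50≥6).
G: dominated by A (memory 200≥95, vCPUs 50≥8).
H: dominated by A (memory 200≥131, vCPUs 50≥42).
I: dominated by A (memory 200≥133, vCPUs 50≥5).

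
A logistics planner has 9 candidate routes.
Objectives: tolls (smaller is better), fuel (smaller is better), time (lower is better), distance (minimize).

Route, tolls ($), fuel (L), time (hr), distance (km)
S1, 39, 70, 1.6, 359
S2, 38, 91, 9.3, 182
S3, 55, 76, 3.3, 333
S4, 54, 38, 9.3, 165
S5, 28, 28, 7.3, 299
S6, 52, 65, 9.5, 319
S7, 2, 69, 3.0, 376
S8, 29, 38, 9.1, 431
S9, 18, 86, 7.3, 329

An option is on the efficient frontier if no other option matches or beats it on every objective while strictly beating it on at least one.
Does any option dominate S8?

Yes

S5 vs S8: tolls 28≤29, fuel 28≤38, time 7.3≤9.1, distance 299≤431 — S5 is at least as good on every objective and strictly better on at least one, so S5 dominates S8.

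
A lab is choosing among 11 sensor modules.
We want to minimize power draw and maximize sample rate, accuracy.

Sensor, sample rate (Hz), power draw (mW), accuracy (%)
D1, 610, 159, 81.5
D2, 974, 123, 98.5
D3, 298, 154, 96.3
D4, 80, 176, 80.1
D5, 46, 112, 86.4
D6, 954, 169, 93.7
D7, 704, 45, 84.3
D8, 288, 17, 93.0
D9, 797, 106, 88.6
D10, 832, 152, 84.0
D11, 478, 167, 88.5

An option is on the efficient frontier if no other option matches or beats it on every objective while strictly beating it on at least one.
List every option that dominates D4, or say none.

D1: sample rate 610≥80, power draw 159≤176, accuracy 81.5≥80.1 — dominates D4.
D2: sample rate 974≥80, power draw 123≤176, accuracy 98.5≥80.1 — dominates D4.
D3: sample rate 298≥80, power draw 154≤176, accuracy 96.3≥80.1 — dominates D4.
D6: sample rate 954≥80, power draw 169≤176, accuracy 93.7≥80.1 — dominates D4.
D7: sample rate 704≥80, power draw 45≤176, accuracy 84.3≥80.1 — dominates D4.
D8: sample rate 288≥80, power draw 17≤176, accuracy 93.0≥80.1 — dominates D4.
D9: sample rate 797≥80, power draw 106≤176, accuracy 88.6≥80.1 — dominates D4.
D10: sample rate 832≥80, power draw 152≤176, accuracy 84.0≥80.1 — dominates D4.
D11: sample rate 478≥80, power draw 167≤176, accuracy 88.5≥80.1 — dominates D4.
Others (D5) are each worse than D4 on at least one objective.

D1, D2, D3, D6, D7, D8, D9, D10, D11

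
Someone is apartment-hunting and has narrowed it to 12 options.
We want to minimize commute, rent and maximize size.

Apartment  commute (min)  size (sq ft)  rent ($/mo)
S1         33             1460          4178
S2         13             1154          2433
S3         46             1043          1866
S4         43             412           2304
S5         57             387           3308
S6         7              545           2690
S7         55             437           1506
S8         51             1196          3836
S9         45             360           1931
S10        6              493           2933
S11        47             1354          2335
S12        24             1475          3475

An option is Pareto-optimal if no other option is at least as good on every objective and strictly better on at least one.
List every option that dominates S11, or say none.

S1: worse on rent (4178 vs 2335).
S2: worse on size (1154 vs 1354).
S3: worse on size (1043 vs 1354).
S4: worse on size (412 vs 1354).
S5: worse on commute (57 vs 47).
S6: worse on size (545 vs 1354).
S7: worse on commute (55 vs 47).
S8: worse on commute (51 vs 47).
S9: worse on size (360 vs 1354).
S10: worse on size (493 vs 1354).
S12: worse on rent (3475 vs 2335).
No option dominates S11.

none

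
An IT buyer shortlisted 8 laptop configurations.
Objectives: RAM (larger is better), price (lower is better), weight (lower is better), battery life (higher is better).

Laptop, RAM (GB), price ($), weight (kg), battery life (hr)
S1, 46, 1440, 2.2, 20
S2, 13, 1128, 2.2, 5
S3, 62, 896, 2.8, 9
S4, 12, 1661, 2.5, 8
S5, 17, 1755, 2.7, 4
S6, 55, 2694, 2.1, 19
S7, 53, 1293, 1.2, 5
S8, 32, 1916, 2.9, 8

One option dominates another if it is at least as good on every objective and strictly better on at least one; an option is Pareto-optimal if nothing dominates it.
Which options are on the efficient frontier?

S1, S2, S3, S6, S7

S1: not dominated (best battery life).
S2: not dominated.
S3: not dominated (best RAM).
S4: dominated by S1 (RAM 46≥12, price 1440≤1661, weight 2.2≤2.5, battery life 20≥8).
S5: dominated by S1 (RAM 46≥17, price 1440≤1755, weight 2.2≤2.7, battery life 20≥4).
S6: not dominated.
S7: not dominated (best weight).
S8: dominated by S1 (RAM 46≥32, price 1440≤1916, weight 2.2≤2.9, battery life 20≥8).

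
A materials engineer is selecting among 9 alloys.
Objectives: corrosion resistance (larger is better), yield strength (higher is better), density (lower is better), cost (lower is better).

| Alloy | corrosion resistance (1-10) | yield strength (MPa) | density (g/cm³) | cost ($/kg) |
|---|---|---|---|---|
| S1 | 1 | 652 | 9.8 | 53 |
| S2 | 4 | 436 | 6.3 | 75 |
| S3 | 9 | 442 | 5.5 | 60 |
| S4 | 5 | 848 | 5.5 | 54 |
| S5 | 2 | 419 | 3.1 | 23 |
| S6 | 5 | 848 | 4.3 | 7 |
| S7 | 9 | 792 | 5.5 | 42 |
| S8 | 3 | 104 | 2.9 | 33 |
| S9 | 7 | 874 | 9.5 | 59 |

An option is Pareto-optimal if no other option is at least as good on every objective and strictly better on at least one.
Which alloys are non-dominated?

S1: dominated by S6 (corrosion resistance 5≥1, yield strength 848≥652, density 4.3≤9.8, cost 7≤53).
S2: dominated by S3 (corrosion resistance 9≥4, yield strength 442≥436, density 5.5≤6.3, cost 60≤75).
S3: dominated by S7 (corrosion resistance 9≥9, yield strength 792≥442, density 5.5≤5.5, cost 42≤60).
S4: dominated by S6 (corrosion resistance 5≥5, yield strength 848≥848, density 4.3≤5.5, cost 7≤54).
S5: not dominated.
S6: not dominated (best cost).
S7: not dominated.
S8: not dominated (best density).
S9: not dominated (best yield strength).

S5, S6, S7, S8, S9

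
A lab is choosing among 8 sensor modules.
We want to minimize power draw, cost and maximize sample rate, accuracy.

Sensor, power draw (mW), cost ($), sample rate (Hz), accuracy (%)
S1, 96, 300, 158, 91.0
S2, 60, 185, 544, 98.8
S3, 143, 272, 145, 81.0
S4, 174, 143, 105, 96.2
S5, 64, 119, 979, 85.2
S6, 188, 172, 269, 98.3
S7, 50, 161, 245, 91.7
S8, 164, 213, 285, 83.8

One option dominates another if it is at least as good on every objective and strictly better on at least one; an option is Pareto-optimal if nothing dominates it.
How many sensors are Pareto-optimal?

S1: dominated by S2 (power draw 60≤96, cost 185≤300, sample rate 544≥158, accuracy 98.8≥91.0).
S2: not dominated (best accuracy).
S3: dominated by S2 (power draw 60≤143, cost 185≤272, sample rate 544≥145, accuracy 98.8≥81.0).
S4: not dominated.
S5: not dominated (best cost).
S6: not dominated.
S7: not dominated (best power draw).
S8: dominated by S2 (power draw 60≤164, cost 185≤213, sample rate 544≥285, accuracy 98.8≥83.8).
Pareto-optimal: S2, S4, S5, S6, S7 → 5.

5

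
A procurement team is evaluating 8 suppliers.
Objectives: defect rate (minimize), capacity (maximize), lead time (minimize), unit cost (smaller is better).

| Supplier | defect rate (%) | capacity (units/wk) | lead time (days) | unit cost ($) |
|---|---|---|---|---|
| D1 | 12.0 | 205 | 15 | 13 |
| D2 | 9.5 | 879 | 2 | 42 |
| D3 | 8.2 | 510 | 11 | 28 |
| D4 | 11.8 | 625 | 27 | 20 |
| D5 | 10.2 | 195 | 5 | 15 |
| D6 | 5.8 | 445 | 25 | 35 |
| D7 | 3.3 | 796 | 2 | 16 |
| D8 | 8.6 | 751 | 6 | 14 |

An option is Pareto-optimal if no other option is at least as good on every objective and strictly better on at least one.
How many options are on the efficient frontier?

5

D1: not dominated (best unit cost).
D2: not dominated (best capacity).
D3: dominated by D7 (defect rate 3.3≤8.2, capacity 796≥510, lead time 2≤11, unit cost 16≤28).
D4: dominated by D7 (defect rate 3.3≤11.8, capacity 796≥625, lead time 2≤27, unit cost 16≤20).
D5: not dominated.
D6: dominated by D7 (defect rate 3.3≤5.8, capacity 796≥445, lead time 2≤25, unit cost 16≤35).
D7: not dominated (best defect rate).
D8: not dominated.
Pareto-optimal: D1, D2, D5, D7, D8 → 5.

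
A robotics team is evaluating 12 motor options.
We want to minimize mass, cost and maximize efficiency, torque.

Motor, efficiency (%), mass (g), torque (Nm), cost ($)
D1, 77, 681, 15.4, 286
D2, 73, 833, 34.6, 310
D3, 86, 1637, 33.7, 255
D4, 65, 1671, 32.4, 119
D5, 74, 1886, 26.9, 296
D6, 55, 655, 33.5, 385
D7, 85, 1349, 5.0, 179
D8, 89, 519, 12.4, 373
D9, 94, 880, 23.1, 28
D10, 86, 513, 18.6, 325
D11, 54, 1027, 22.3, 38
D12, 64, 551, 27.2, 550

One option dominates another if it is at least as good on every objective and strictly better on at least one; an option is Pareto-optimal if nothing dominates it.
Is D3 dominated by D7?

No

D7 vs D3: D7 is worse on efficiency (85 vs 86), so it does not dominate D3.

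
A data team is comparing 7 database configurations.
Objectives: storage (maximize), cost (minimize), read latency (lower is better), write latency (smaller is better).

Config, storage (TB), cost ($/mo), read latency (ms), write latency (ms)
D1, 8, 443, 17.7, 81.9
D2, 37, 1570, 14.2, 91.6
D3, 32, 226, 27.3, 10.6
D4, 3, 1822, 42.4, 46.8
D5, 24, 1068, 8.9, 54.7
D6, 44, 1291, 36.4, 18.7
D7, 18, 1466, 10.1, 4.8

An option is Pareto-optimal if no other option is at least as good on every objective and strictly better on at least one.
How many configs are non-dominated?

D1: not dominated.
D2: not dominated.
D3: not dominated (best cost).
D4: dominated by D3 (storage 32≥3, cost 226≤1822, read latency 27.3≤42.4, write latency 10.6≤46.8).
D5: not dominated (best read latency).
D6: not dominated (best storage).
D7: not dominated (best write latency).
Pareto-optimal: D1, D2, D3, D5, D6, D7 → 6.

6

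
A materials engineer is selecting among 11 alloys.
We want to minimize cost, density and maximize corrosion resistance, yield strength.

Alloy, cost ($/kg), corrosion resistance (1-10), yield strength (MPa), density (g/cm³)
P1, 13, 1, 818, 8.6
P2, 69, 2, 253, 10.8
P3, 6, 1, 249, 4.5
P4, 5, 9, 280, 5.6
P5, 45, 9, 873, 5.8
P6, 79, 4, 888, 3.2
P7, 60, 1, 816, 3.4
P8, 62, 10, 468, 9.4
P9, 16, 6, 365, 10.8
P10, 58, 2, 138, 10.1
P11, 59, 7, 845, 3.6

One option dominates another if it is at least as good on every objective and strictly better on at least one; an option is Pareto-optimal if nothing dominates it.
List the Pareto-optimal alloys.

P1: not dominated.
P2: dominated by P4 (cost 5≤69, corrosion resistance 9≥2, yield strength 280≥253, density 5.6≤10.8).
P3: not dominated.
P4: not dominated (best cost).
P5: not dominated.
P6: not dominated (best yield strength).
P7: not dominated.
P8: not dominated (best corrosion resistance).
P9: not dominated.
P10: dominated by P4 (cost 5≤58, corrosion resistance 9≥2, yield strength 280≥138, density 5.6≤10.1).
P11: not dominated.

P1, P3, P4, P5, P6, P7, P8, P9, P11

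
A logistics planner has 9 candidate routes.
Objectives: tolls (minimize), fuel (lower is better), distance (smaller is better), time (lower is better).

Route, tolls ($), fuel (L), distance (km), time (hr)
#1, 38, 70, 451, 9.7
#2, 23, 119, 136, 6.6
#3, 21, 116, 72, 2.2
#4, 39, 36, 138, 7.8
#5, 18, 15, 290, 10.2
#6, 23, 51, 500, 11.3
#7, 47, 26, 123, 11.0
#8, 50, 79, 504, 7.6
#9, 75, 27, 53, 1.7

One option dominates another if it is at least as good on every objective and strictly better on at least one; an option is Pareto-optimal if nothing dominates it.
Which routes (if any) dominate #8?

none

#1: worse on time (9.7 vs 7.6).
#2: worse on fuel (119 vs 79).
#3: worse on fuel (116 vs 79).
#4: worse on time (7.8 vs 7.6).
#5: worse on time (10.2 vs 7.6).
#6: worse on time (11.3 vs 7.6).
#7: worse on time (11.0 vs 7.6).
#9: worse on tolls (75 vs 50).
No option dominates #8.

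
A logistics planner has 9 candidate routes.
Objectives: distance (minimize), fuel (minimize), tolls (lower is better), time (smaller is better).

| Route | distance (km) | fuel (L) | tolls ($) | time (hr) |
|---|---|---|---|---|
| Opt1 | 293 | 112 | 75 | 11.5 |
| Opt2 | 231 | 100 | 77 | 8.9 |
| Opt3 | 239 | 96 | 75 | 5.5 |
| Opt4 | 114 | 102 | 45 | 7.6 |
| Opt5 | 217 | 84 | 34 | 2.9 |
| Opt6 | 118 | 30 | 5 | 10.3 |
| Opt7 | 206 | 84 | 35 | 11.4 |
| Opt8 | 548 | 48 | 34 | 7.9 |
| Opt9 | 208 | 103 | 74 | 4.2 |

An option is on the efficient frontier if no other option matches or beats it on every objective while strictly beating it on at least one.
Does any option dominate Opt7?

Opt6 vs Opt7: distance 118≤206, fuel 30≤84, tolls 5≤35, time 10.3≤11.4 — Opt6 is at least as good on every objective and strictly better on at least one, so Opt6 dominates Opt7.

Yes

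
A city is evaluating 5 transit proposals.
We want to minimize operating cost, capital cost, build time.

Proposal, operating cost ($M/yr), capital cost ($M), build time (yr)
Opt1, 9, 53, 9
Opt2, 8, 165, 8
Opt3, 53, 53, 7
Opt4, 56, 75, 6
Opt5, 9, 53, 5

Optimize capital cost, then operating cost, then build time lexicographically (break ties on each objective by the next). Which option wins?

Opt5

First minimize capital cost: best is 53, kept {Opt1, Opt3, Opt5}.
Then minimize operating cost: best is 9, kept {Opt1, Opt5}.
Then minimize build time: best is 5, kept {Opt5}.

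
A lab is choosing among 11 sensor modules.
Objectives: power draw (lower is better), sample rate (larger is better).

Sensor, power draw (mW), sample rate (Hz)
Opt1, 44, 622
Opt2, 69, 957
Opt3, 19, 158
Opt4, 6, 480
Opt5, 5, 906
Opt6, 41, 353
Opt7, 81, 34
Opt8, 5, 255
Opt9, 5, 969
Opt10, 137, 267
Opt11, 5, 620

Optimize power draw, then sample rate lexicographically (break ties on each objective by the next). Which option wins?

Opt9

First minimize power draw: best is 5, kept {Opt5, Opt8, Opt9, Opt11}.
Then maximize sample rate: best is 969, kept {Opt9}.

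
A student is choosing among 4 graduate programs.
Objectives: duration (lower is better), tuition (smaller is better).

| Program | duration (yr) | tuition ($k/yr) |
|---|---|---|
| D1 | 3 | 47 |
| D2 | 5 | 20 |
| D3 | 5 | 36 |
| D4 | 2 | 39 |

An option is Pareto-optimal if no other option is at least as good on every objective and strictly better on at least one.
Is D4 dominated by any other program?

No

D1: worse on duration (3 vs 2).
D2: worse on duration (5 vs 2).
D3: worse on duration (5 vs 2).
No option is at least as good as D4 on every objective and strictly better on one.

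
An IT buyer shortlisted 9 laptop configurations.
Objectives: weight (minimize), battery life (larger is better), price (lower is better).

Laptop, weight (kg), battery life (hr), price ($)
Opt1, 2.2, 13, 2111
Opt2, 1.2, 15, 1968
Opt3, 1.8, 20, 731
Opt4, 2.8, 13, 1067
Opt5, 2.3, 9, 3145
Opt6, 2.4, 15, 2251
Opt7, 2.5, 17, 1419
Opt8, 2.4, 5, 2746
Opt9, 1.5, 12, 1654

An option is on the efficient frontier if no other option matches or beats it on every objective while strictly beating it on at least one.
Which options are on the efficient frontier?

Opt2, Opt3, Opt9

Opt1: dominated by Opt2 (weight 1.2≤2.2, battery life 15≥13, price 1968≤2111).
Opt2: not dominated (best weight).
Opt3: not dominated (best battery life).
Opt4: dominated by Opt3 (weight 1.8≤2.8, battery life 20≥13, price 731≤1067).
Opt5: dominated by Opt1 (weight 2.2≤2.3, battery life 13≥9, price 2111≤3145).
Opt6: dominated by Opt2 (weight 1.2≤2.4, battery life 15≥15, price 1968≤2251).
Opt7: dominated by Opt3 (weight 1.8≤2.5, battery life 20≥17, price 731≤1419).
Opt8: dominated by Opt1 (weight 2.2≤2.4, battery life 13≥5, price 2111≤2746).
Opt9: not dominated.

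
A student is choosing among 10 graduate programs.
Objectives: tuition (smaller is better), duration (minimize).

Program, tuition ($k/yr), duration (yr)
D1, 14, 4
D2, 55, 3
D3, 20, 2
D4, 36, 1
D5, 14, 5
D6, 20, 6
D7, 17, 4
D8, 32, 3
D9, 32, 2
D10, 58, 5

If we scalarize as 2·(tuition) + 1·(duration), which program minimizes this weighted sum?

D1: 2·14 + 1·4 = 32
D2: 2·55 + 1·3 = 113
D3: 2·20 + 1·2 = 42
D4: 2·36 + 1·1 = 73
D5: 2·14 + 1·5 = 33
D6: 2·20 + 1·6 = 46
D7: 2·17 + 1·4 = 38
D8: 2·32 + 1·3 = 67
D9: 2·32 + 1·2 = 66
D10: 2·58 + 1·5 = 121
Lowest: D1 at 32.

D1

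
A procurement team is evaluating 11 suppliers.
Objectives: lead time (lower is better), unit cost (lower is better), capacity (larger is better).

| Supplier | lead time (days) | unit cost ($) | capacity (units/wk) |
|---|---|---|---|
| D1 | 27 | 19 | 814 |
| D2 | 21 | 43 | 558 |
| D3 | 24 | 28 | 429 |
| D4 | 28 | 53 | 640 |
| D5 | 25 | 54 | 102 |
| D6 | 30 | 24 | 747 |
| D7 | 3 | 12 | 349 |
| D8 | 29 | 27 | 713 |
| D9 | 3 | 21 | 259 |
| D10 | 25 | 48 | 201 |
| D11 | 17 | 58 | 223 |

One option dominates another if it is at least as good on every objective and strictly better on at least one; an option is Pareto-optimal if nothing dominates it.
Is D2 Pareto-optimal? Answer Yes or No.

Yes

D1: worse on lead time (27 vs 21).
D3: worse on lead time (24 vs 21).
D4: worse on lead time (28 vs 21).
D5: worse on lead time (25 vs 21).
D6: worse on lead time (30 vs 21).
D7: worse on capacity (349 vs 558).
D8: worse on lead time (29 vs 21).
D9: worse on capacity (259 vs 558).
D10: worse on lead time (25 vs 21).
D11: worse on unit cost (58 vs 43).
No option is at least as good as D2 on every objective and strictly better on one.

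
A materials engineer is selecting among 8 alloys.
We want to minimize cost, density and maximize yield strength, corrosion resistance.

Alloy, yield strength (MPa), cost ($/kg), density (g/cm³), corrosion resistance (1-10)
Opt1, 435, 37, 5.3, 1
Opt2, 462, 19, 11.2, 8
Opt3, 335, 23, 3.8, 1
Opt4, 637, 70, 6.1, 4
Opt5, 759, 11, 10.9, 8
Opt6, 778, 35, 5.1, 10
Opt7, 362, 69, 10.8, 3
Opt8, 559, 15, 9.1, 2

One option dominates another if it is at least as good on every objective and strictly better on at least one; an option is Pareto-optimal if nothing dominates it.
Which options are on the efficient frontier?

Opt3, Opt5, Opt6, Opt8

Opt1: dominated by Opt6 (yield strength 778≥435, cost 35≤37, density 5.1≤5.3, corrosion resistance 10≥1).
Opt2: dominated by Opt5 (yield strength 759≥462, cost 11≤19, density 10.9≤11.2, corrosion resistance 8≥8).
Opt3: not dominated (best density).
Opt4: dominated by Opt6 (yield strength 778≥637, cost 35≤70, density 5.1≤6.1, corrosion resistance 10≥4).
Opt5: not dominated (best cost).
Opt6: not dominated (best yield strength).
Opt7: dominated by Opt6 (yield strength 778≥362, cost 35≤69, density 5.1≤10.8, corrosion resistance 10≥3).
Opt8: not dominated.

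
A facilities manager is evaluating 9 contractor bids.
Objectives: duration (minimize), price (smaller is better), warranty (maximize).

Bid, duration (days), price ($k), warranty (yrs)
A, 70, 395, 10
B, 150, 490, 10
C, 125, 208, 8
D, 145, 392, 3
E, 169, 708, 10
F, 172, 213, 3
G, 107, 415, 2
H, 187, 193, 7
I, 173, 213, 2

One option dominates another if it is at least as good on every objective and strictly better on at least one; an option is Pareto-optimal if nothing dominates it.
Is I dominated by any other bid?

Yes

C vs I: duration 125≤173, price 208≤213, warranty 8≥2 — C is at least as good on every objective and strictly better on at least one, so C dominates I.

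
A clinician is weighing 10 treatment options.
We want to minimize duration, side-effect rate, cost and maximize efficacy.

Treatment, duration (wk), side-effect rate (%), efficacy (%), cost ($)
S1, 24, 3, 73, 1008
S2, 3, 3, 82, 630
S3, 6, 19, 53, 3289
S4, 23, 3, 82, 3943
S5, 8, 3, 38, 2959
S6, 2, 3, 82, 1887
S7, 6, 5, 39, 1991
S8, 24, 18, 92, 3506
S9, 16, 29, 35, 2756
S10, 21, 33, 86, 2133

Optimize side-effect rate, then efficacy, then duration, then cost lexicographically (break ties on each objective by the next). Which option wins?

First minimize side-effect rate: best is 3, kept {S1, S2, S4, S5, S6}.
Then maximize efficacy: best is 82, kept {S2, S4, S6}.
Then minimize duration: best is 2, kept {S6}.

S6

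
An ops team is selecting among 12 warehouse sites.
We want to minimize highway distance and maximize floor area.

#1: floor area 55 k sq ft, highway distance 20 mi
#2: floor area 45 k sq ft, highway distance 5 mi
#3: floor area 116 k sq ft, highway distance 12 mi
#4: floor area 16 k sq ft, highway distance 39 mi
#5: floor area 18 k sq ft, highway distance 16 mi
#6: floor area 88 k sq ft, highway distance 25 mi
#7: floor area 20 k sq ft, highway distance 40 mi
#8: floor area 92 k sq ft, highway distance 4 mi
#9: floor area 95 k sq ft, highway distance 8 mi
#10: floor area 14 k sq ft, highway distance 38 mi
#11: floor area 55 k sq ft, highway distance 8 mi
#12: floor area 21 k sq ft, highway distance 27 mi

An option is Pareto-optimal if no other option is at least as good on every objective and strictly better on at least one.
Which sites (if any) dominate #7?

#1: floor area 55≥20, highway distance 20≤40 — dominates #7.
#2: floor area 45≥20, highway distance 5≤40 — dominates #7.
#3: floor area 116≥20, highway distance 12≤40 — dominates #7.
#6: floor area 88≥20, highway distance 25≤40 — dominates #7.
#8: floor area 92≥20, highway distance 4≤40 — dominates #7.
#9: floor area 95≥20, highway distance 8≤40 — dominates #7.
#11: floor area 55≥20, highway distance 8≤40 — dominates #7.
#12: floor area 21≥20, highway distance 27≤40 — dominates #7.
Others (#4, #5, #10) are each worse than #7 on at least one objective.

#1, #2, #3, #6, #8, #9, #11, #12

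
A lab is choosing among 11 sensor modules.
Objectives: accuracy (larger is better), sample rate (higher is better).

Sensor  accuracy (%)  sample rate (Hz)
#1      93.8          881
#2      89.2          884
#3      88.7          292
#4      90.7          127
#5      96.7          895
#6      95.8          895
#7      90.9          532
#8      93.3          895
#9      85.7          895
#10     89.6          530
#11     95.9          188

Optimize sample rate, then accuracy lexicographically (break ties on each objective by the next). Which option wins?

First maximize sample rate: best is 895, kept {#5, #6, #8, #9}.
Then maximize accuracy: best is 96.7, kept {#5}.

#5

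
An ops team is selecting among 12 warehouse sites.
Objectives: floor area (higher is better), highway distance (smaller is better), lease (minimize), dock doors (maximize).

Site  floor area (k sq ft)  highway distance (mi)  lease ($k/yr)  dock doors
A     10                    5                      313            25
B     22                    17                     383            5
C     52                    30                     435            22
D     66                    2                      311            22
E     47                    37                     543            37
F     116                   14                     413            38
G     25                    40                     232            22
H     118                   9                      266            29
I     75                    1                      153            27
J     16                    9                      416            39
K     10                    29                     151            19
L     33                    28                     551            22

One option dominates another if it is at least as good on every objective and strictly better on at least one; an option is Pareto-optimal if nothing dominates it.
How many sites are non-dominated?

A: dominated by I (floor area 75≥10, highway distance 1≤5, lease 153≤313, dock doors 27≥25).
B: dominated by D (floor area 66≥22, highway distance 2≤17, lease 311≤383, dock doors 22≥5).
C: dominated by D (floor area 66≥52, highway distance 2≤30, lease 311≤435, dock doors 22≥22).
D: dominated by I (floor area 75≥66, highway distance 1≤2, lease 153≤311, dock doors 27≥22).
E: dominated by F (floor area 116≥47, highway distance 14≤37, lease 413≤543, dock doors 38≥37).
F: not dominated.
G: dominated by I (floor area 75≥25, highway distance 1≤40, lease 153≤232, dock doors 27≥22).
H: not dominated (best floor area).
I: not dominated (best highway distance).
J: not dominated (best dock doors).
K: not dominated (best lease).
L: dominated by D (floor area 66≥33, highway distance 2≤28, lease 311≤551, dock doors 22≥22).
Pareto-optimal: F, H, I, J, K → 5.

5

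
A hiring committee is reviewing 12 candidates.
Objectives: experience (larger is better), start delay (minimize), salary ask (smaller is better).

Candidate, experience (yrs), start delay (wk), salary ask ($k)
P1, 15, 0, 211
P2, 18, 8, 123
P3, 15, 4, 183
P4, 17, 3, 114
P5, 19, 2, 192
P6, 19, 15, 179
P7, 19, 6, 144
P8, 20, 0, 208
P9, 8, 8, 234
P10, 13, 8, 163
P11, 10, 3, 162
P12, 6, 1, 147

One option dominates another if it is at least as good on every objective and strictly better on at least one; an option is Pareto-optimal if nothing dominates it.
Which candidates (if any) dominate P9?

P1: experience 15≥8, start delay 0≤8, salary ask 211≤234 — dominates P9.
P2: experience 18≥8, start delay 8≤8, salary ask 123≤234 — dominates P9.
P3: experience 15≥8, start delay 4≤8, salary ask 183≤234 — dominates P9.
P4: experience 17≥8, start delay 3≤8, salary ask 114≤234 — dominates P9.
P5: experience 19≥8, start delay 2≤8, salary ask 192≤234 — dominates P9.
P7: experience 19≥8, start delay 6≤8, salary ask 144≤234 — dominates P9.
P8: experience 20≥8, start delay 0≤8, salary ask 208≤234 — dominates P9.
P10: experience 13≥8, start delay 8≤8, salary ask 163≤234 — dominates P9.
P11: experience 10≥8, start delay 3≤8, salary ask 162≤234 — dominates P9.
Others (P6, P12) are each worse than P9 on at least one objective.

P1, P2, P3, P4, P5, P7, P8, P10, P11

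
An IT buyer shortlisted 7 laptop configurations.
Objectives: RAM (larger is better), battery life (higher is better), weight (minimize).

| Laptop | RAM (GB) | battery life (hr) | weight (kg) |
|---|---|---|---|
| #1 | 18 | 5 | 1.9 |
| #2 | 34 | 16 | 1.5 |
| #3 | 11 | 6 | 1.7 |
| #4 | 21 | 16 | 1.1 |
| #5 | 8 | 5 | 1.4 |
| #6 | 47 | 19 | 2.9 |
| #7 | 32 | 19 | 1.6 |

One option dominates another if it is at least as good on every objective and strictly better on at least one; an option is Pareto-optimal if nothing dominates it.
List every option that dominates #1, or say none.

#2: RAM 34≥18, battery life 16≥5, weight 1.5≤1.9 — dominates #1.
#4: RAM 21≥18, battery life 16≥5, weight 1.1≤1.9 — dominates #1.
#7: RAM 32≥18, battery life 19≥5, weight 1.6≤1.9 — dominates #1.
Others (#3, #5, #6) are each worse than #1 on at least one objective.

#2, #4, #7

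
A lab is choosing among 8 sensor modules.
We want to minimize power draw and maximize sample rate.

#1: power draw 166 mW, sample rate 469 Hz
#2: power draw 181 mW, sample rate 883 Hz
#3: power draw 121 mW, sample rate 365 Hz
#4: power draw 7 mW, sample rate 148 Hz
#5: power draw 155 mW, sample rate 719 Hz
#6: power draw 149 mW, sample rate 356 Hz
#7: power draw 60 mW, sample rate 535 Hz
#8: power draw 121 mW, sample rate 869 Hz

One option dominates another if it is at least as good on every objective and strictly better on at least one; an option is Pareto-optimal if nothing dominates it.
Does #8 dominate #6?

Yes

#8 vs #6: power draw 121≤149, sample rate 869≥356 — #8 is at least as good on every objective with at least one strict improvement.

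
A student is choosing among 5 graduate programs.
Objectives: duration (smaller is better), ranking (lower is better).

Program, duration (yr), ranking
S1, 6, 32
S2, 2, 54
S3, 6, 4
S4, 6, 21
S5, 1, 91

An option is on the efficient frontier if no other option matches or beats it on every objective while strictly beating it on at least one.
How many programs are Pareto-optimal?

3

S1: dominated by S3 (duration 6≤6, ranking 4≤32).
S2: not dominated.
S3: not dominated (best ranking).
S4: dominated by S3 (duration 6≤6, ranking 4≤21).
S5: not dominated (best duration).
Pareto-optimal: S2, S3, S5 → 3.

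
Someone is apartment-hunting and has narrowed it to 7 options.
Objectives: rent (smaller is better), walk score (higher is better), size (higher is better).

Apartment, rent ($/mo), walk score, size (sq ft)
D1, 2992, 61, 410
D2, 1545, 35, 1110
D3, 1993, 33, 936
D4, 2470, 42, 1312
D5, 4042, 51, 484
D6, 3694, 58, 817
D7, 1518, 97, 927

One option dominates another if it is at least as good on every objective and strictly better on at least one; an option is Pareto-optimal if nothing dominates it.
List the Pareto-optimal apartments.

D2, D4, D7

D1: dominated by D7 (rent 1518≤2992, walk score 97≥61, size 927≥410).
D2: not dominated.
D3: dominated by D2 (rent 1545≤1993, walk score 35≥33, size 1110≥936).
D4: not dominated (best size).
D5: dominated by D6 (rent 3694≤4042, walk score 58≥51, size 817≥484).
D6: dominated by D7 (rent 1518≤3694, walk score 97≥58, size 927≥817).
D7: not dominated (best rent).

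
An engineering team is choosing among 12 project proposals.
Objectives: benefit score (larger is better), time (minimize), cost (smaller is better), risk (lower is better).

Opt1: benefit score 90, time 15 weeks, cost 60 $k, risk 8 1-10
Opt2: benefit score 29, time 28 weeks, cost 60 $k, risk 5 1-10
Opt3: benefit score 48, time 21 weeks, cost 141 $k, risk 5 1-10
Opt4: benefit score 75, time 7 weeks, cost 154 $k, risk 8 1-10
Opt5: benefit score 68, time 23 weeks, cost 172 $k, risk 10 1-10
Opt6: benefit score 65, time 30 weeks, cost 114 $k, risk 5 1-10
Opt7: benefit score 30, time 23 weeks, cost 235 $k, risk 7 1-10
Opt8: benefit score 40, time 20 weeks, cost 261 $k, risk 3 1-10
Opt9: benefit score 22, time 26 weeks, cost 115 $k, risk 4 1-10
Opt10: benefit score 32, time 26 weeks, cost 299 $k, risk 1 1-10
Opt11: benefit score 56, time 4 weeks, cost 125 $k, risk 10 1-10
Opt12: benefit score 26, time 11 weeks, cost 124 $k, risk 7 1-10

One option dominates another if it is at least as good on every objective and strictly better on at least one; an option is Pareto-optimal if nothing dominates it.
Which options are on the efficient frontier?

Opt1, Opt2, Opt3, Opt4, Opt6, Opt8, Opt9, Opt10, Opt11, Opt12

Opt1: not dominated (best benefit score).
Opt2: not dominated.
Opt3: not dominated.
Opt4: not dominated.
Opt5: dominated by Opt1 (benefit score 90≥68, time 15≤23, cost 60≤172, risk 8≤10).
Opt6: not dominated.
Opt7: dominated by Opt3 (benefit score 48≥30, time 21≤23, cost 141≤235, risk 5≤7).
Opt8: not dominated.
Opt9: not dominated.
Opt10: not dominated (best risk).
Opt11: not dominated (best time).
Opt12: not dominated.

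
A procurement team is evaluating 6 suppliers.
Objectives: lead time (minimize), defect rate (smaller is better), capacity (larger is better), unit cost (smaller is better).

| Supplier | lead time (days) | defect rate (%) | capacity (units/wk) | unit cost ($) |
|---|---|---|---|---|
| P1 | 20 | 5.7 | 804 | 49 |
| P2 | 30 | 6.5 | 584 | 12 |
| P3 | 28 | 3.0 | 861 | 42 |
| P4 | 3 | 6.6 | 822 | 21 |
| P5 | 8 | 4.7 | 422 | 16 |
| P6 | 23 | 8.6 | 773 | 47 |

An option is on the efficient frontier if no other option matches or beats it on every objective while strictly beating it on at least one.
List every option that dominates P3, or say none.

P1: worse on defect rate (5.7 vs 3.0).
P2: worse on lead time (30 vs 28).
P4: worse on defect rate (6.6 vs 3.0).
P5: worse on defect rate (4.7 vs 3.0).
P6: worse on defect rate (8.6 vs 3.0).
No option dominates P3.

none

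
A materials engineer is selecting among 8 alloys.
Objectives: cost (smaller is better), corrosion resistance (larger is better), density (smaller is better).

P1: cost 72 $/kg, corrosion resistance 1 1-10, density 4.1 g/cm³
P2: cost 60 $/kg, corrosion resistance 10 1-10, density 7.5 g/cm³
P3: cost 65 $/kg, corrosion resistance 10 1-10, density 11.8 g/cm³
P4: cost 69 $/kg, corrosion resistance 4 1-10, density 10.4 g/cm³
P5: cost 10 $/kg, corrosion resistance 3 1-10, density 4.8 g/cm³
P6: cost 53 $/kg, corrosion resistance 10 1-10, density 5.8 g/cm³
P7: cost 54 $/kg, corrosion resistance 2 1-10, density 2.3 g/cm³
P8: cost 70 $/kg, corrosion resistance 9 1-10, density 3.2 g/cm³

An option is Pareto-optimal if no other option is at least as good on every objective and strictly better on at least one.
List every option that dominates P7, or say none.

P1: worse on cost (72 vs 54).
P2: worse on cost (60 vs 54).
P3: worse on cost (65 vs 54).
P4: worse on cost (69 vs 54).
P5: worse on density (4.8 vs 2.3).
P6: worse on density (5.8 vs 2.3).
P8: worse on cost (70 vs 54).
No option dominates P7.

none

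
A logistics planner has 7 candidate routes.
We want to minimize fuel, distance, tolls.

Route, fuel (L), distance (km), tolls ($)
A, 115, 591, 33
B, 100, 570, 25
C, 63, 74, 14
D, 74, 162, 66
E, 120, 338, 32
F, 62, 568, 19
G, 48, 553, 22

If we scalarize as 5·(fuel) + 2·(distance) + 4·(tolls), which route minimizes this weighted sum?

A: 5·115 + 2·591 + 4·33 = 1889
B: 5·100 + 2·570 + 4·25 = 1740
C: 5·63 + 2·74 + 4·14 = 519
D: 5·74 + 2·162 + 4·66 = 958
E: 5·120 + 2·338 + 4·32 = 1404
F: 5·62 + 2·568 + 4·19 = 1522
G: 5·48 + 2·553 + 4·22 = 1434
Lowest: C at 519.

C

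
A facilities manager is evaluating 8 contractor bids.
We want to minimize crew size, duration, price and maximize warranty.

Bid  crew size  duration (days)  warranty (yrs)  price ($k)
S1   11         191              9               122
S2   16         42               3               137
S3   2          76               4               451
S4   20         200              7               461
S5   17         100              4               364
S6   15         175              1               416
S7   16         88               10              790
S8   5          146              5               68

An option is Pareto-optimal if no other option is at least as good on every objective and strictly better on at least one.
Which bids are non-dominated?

S1: not dominated.
S2: not dominated (best duration).
S3: not dominated (best crew size).
S4: dominated by S1 (crew size 11≤20, duration 191≤200, warranty 9≥7, price 122≤461).
S5: not dominated.
S6: dominated by S8 (crew size 5≤15, duration 146≤175, warranty 5≥1, price 68≤416).
S7: not dominated (best warranty).
S8: not dominated (best price).

S1, S2, S3, S5, S7, S8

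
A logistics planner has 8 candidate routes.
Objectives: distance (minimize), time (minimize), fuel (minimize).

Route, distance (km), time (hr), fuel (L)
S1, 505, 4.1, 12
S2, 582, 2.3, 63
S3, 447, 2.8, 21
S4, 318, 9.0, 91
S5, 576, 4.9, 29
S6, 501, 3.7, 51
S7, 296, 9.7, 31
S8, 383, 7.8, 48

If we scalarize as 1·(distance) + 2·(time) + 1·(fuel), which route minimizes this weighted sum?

S1: 1·505 + 2·4.1 + 1·12 = 525.2
S2: 1·582 + 2·2.3 + 1·63 = 649.6
S3: 1·447 + 2·2.8 + 1·21 = 473.6
S4: 1·318 + 2·9.0 + 1·91 = 427.0
S5: 1·576 + 2·4.9 + 1·29 = 614.8
S6: 1·501 + 2·3.7 + 1·51 = 559.4
S7: 1·296 + 2·9.7 + 1·31 = 346.4
S8: 1·383 + 2·7.8 + 1·48 = 446.6
Lowest: S7 at 346.4.

S7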